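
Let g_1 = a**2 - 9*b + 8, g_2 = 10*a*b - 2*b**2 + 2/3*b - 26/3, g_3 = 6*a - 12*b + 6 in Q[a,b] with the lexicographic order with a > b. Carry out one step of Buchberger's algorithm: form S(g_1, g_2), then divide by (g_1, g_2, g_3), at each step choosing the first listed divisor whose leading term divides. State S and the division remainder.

lcm(LM(g_1), LM(g_2)) = a**2*b.
S = (lcm/LT(g_1))·g_1 − (lcm/LT(g_2))·g_2 = 1/5*a*b**2 - 1/15*a*b + 13/15*a - 9*b**2 + 8*b.
Reduce S modulo (g_1, g_2, g_3) in that order:
  leading term a*b**2: subtract (1/50*b)·g_2 from 1/5*a*b**2 - 1/15*a*b + 13/15*a - 9*b**2 + 8*b → -1/15*a*b + 13/15*a + 1/25*b**3 - 676/75*b**2 + 613/75*b
  leading term a*b: subtract (-1/150)·g_2 from -1/15*a*b + 13/15*a + 1/25*b**3 - 676/75*b**2 + 613/75*b → 13/15*a + 1/25*b**3 - 677/75*b**2 + 368/45*b - 13/225
  leading term a: subtract (13/90)·g_3 from 13/15*a + 1/25*b**3 - 677/75*b**2 + 368/45*b - 13/225 → 1/25*b**3 - 677/75*b**2 + 446/45*b - 208/225
  leading term b**3: no divisor's leading term divides it; move 1/25*b**3 to the remainder.
  leading term b**2: no divisor's leading term divides it; move -677/75*b**2 to the remainder.
  leading term b: no divisor's leading term divides it; move 446/45*b to the remainder.
  leading term 1: no divisor's leading term divides it; move -208/225 to the remainder.
The remainder 1/25*b**3 - 677/75*b**2 + 446/45*b - 208/225 is nonzero, so it would be added as the next basis element.
This is the inner loop of Buchberger's algorithm — each nonzero remainder becomes a new basis element.

S(g_1, g_2) = 1/5*a*b**2 - 1/15*a*b + 13/15*a - 9*b**2 + 8*b; remainder on division = 1/25*b**3 - 677/75*b**2 + 446/45*b - 208/225.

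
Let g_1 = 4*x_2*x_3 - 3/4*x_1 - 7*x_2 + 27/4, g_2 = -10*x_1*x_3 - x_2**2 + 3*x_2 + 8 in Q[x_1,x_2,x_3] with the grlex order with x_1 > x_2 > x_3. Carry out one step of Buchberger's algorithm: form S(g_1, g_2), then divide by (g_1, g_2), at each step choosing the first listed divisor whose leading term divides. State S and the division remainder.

lcm(LM(g_1), LM(g_2)) = x_1*x_2*x_3.
S = (lcm/LT(g_1))·g_1 − (lcm/LT(g_2))·g_2 = -1/10*x_2**3 - 3/16*x_1**2 - 7/4*x_1*x_2 + 3/10*x_2**2 + 27/16*x_1 + 4/5*x_2.
Reduce S modulo (g_1, g_2) in that order:
  leading term x_2**3: no divisor's leading term divides it; move -1/10*x_2**3 to the remainder.
  leading term x_1**2: no divisor's leading term divides it; move -3/16*x_1**2 to the remainder.
  leading term x_1*x_2: no divisor's leading term divides it; move -7/4*x_1*x_2 to the remainder.
  leading term x_2**2: no divisor's leading term divides it; move 3/10*x_2**2 to the remainder.
  leading term x_1: no divisor's leading term divides it; move 27/16*x_1 to the remainder.
  leading term x_2: no divisor's leading term divides it; move 4/5*x_2 to the remainder.
The remainder -1/10*x_2**3 - 3/16*x_1**2 - 7/4*x_1*x_2 + 3/10*x_2**2 + 27/16*x_1 + 4/5*x_2 is nonzero, so it would be added as the next basis element.

S(g_1, g_2) = -1/10*x_2**3 - 3/16*x_1**2 - 7/4*x_1*x_2 + 3/10*x_2**2 + 27/16*x_1 + 4/5*x_2; remainder on division = -1/10*x_2**3 - 3/16*x_1**2 - 7/4*x_1*x_2 + 3/10*x_2**2 + 27/16*x_1 + 4/5*x_2.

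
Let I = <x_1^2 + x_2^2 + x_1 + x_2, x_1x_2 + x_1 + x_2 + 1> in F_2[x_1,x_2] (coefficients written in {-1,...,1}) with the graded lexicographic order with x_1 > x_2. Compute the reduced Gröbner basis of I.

f_1 = x_1^2 + x_2^2 + x_1 + x_2, LT = x_1^2.
f_2 = x_1x_2 + x_1 + x_2 + 1, LT = x_1x_2.

S(f_1,f_2): lcm = x_1^2x_2. S = x_2^3 + x_1^2 + x_2^2 + x_1.
  leading term x_2^3: no divisor's leading term divides it; move x_2^3 to the remainder.
  leading term x_1^2: subtract (1)·f_1 from x_1^2 + x_2^2 + x_1 → x_2
  leading term x_2: no divisor's leading term divides it; move x_2 to the remainder.
  remainder x_2^3 + x_2 ≠ 0; add g_3 = x_2^3 + x_2 to the basis.

The other S-polynomials (S(f_1,g_3), S(f_2,g_3)) all reduce to 0 modulo the current basis, so we have a Gröbner basis.

G = {x_2^3 + x_2, x_1^2 + x_2^2 + x_1 + x_2, x_1x_2 + x_1 + x_2 + 1}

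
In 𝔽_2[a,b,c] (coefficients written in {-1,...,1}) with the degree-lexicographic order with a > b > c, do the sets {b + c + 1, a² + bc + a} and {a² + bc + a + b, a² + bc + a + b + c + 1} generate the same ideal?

No, the ideals differ.

For a fixed monomial order, each ideal has a unique reduced Gröbner basis; comparing bases decides equality.
Buchberger on the first generating set:
f_1 = b + c + 1, LT = b.
f_2 = a² + bc + a, LT = a².

The S-polynomials (S(f_1,f_2)) all reduce to 0 modulo the current basis, so we have a Gröbner basis.
Inter-reduce: drop elements whose leading term is divisible by another's, tail-reduce, and make monic.
Reduced Gröbner basis: {a² + c² + a + c, b + c + 1}.

Buchberger on the second generating set:
h_1 = a² + bc + a + b, LT = a².
h_2 = a² + bc + a + b + c + 1, LT = a².

S(h_1,h_2): lcm = a². S = c + 1.
  leading term c: no divisor's leading term divides it; move c to the remainder.
  leading term 1: no divisor's leading term divides it; move 1 to the remainder.
  remainder c + 1 ≠ 0; add k_3 = c + 1 to the basis.

The other S-polynomials (S(h_1,k_3), S(h_2,k_3)) all reduce to 0 modulo the current basis, so we have a Gröbner basis.
Inter-reduce: drop elements whose leading term is divisible by another's, tail-reduce, and make monic.
Reduced Gröbner basis: {a² + a, c + 1}.

The bases are distinct; the ideals are different.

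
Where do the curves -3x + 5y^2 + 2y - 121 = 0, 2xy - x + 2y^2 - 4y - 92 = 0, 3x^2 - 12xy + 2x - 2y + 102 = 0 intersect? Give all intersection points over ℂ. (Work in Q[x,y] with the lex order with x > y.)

Compute a lex Gröbner basis by Buchberger's algorithm.
f_1 = -3x + 5y^2 + 2y - 121, LT = x.
f_2 = 2xy - x + 2y^2 - 4y - 92, LT = xy.
f_3 = 3x^2 - 12xy + 2x - 2y + 102, LT = x^2.

S(f_1,f_2): lcm = xy. S = 1/2x - 5/3y^3 - 5/3y^2 + 127/3y + 46.
  leading term x: subtract (-1/6)·f_1 from 1/2x - 5/3y^3 - 5/3y^2 + 127/3y + 46 → -5/3y^3 - 5/6y^2 + 128/3y + 155/6
  leading term y^3: no divisor's leading term divides it; move -5/3y^3 to the remainder.
  leading term y^2: no divisor's leading term divides it; move -5/6y^2 to the remainder.
  leading term y: no divisor's leading term divides it; move 128/3y to the remainder.
  leading term 1: no divisor's leading term divides it; move 155/6 to the remainder.
  remainder -5/3y^3 - 5/6y^2 + 128/3y + 155/6 ≠ 0; add h_4 = -5/3y^3 - 5/6y^2 + 128/3y + 155/6 to the basis.

S(f_1,f_3): lcm = x^2. S = -5/3xy^2 + 10/3xy + 119/3x + 2/3y - 34.
  leading term xy^2: subtract (5/9y^2)·f_1 from -5/3xy^2 + 10/3xy + 119/3x + 2/3y - 34 → 10/3xy + 119/3x - 25/9y^4 - 10/9y^3 + 605/9y^2 + 2/3y - 34
  leading term xy: subtract (-10/9y)·f_1 from 10/3xy + 119/3x - 25/9y^4 - 10/9y^3 + 605/9y^2 + 2/3y - 34 → 119/3x - 25/9y^4 + 40/9y^3 + 625/9y^2 - 1204/9y - 34
  leading term x: subtract (-119/9)·f_1 from 119/3x - 25/9y^4 + 40/9y^3 + 625/9y^2 - 1204/9y - 34 → -25/9y^4 + 40/9y^3 + 1220/9y^2 - 322/3y - 14705/9
  leading term y^4: subtract (5/3y)·h_4 from -25/9y^4 + 40/9y^3 + 1220/9y^2 - 322/3y - 14705/9 → 35/6y^3 + 580/9y^2 - 2707/18y - 14705/9
  leading term y^3: subtract (-7/2)·h_4 from 35/6y^3 + 580/9y^2 - 2707/18y - 14705/9 → 2215/36y^2 - 19/18y - 55565/36
  leading term y^2: no divisor's leading term divides it; move 2215/36y^2 to the remainder.
  leading term y: no divisor's leading term divides it; move -19/18y to the remainder.
  leading term 1: no divisor's leading term divides it; move -55565/36 to the remainder.
  remainder 2215/36y^2 - 19/18y - 55565/36 ≠ 0; add h_5 = 2215/36y^2 - 19/18y - 55565/36 to the basis.

S(f_2,f_3): lcm = x^2y. S = -1/2x^2 + 5xy^2 - 8/3xy - 46x + 2/3y^2 - 34y.
  leading term x^2: subtract (1/6x)·f_1 from -1/2x^2 + 5xy^2 - 8/3xy - 46x + 2/3y^2 - 34y → 25/6xy^2 - 3xy - 155/6x + 2/3y^2 - 34y
  leading term xy^2: subtract (-25/18y^2)·f_1 from 25/6xy^2 - 3xy - 155/6x + 2/3y^2 - 34y → -3xy - 155/6x + 125/18y^4 + 25/9y^3 - 3013/18y^2 - 34y
  leading term xy: subtract (y)·f_1 from -3xy - 155/6x + 125/18y^4 + 25/9y^3 - 3013/18y^2 - 34y → -155/6x + 125/18y^4 - 20/9y^3 - 3049/18y^2 + 87y
  leading term x: subtract (155/18)·f_1 from -155/6x + 125/18y^4 - 20/9y^3 - 3049/18y^2 + 87y → 125/18y^4 - 20/9y^3 - 1912/9y^2 + 628/9y + 18755/18
  leading term y^4: subtract (-25/6y)·h_4 from 125/18y^4 - 20/9y^3 - 1912/9y^2 + 628/9y + 18755/18 → -205/36y^3 - 104/3y^2 + 2129/12y + 18755/18
  leading term y^3: subtract (41/12)·h_4 from -205/36y^3 - 104/3y^2 + 2129/12y + 18755/18 → -2291/72y^2 + 1139/36y + 68665/72
  leading term y^2: subtract (-2291/4430)·h_5 from -2291/72y^2 + 1139/36y + 68665/72 → 68871/2215y + 68871/443
  leading term y: no divisor's leading term divides it; move 68871/2215y to the remainder.
  leading term 1: no divisor's leading term divides it; move 68871/443 to the remainder.
  remainder 68871/2215y + 68871/443 ≠ 0; add h_6 = 68871/2215y + 68871/443 to the basis.

The other S-polynomials (S(f_1,h_4), S(f_2,h_4), S(f_3,h_4), S(f_1,h_5), S(f_2,h_5), S(f_3,h_5), S(h_4,h_5), S(f_1,h_6), S(f_2,h_6), S(f_3,h_6), S(h_4,h_6), S(h_5,h_6)) all reduce to 0 modulo the current basis, so we have a Gröbner basis.
Inter-reduce: drop elements whose leading term is divisible by another's, tail-reduce, and make monic.
Reduced Gröbner basis: {x + 2, y + 5}.

A lex Gröbner basis eliminates variables successively. Here y + 5 depends only on y, with roots {-5}; lifting each root through the earlier basis elements recovers the full solutions.
  y = -5: the earlier basis element becomes x + 2 = 0, giving x = -2 — point (-2, -5).
A lex Gröbner basis triangularizes the system, enabling back-substitution.

{(-2, -5)}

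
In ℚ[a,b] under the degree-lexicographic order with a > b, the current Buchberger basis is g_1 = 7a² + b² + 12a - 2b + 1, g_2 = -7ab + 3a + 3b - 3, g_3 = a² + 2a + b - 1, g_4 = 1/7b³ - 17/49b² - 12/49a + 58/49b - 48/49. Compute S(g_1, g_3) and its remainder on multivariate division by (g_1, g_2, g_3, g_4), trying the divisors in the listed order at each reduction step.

S(g_1, g_3) = 1/7b² - 2/7a - 9/7b + 8/7; remainder on division = 1/7b² - 2/7a - 9/7b + 8/7.

lcm(LM(g_1), LM(g_3)) = a².
S = (lcm/LT(g_1))·g_1 − (lcm/LT(g_3))·g_3 = 1/7b² - 2/7a - 9/7b + 8/7.
Reduce S modulo (g_1, g_2, g_3, g_4) in that order:
  leading term b²: no divisor's leading term divides it; move 1/7b² to the remainder.
  leading term a: no divisor's leading term divides it; move -2/7a to the remainder.
  leading term b: no divisor's leading term divides it; move -9/7b to the remainder.
  leading term 1: no divisor's leading term divides it; move 8/7 to the remainder.
The remainder 1/7b² - 2/7a - 9/7b + 8/7 is nonzero, so it would be added as the next basis element.
An S-polynomial is built so that the two leading terms cancel; whether anything survives reduction is exactly the Gröbner-basis criterion.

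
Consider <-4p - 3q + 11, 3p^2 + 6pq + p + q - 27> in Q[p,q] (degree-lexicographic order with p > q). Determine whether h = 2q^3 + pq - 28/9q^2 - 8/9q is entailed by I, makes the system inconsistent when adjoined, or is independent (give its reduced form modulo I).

2q^3 + pq - 28/9q^2 - 8/9q is independent of I; its normal form modulo I is -5/12q + 5/12.

First compute the reduced Gröbner basis of I by Buchberger's algorithm.
f_1 = -4p - 3q + 11, LT = p.
f_2 = 3p^2 + 6pq + p + q - 27, LT = p^2.

S(f_1,f_2): lcm = p^2. S = -5/4pq - 37/12p - 1/3q + 9.
  reduce S modulo (f_1, f_2):
  remainder 15/16q^2 - 35/24q + 25/48 ≠ 0; add k_3 = 15/16q^2 - 35/24q + 25/48 to the basis.

The other S-polynomials (S(f_1,k_3), S(f_2,k_3)) all reduce to 0 modulo the current basis, so we have a Gröbner basis.
Inter-reduce: drop elements whose leading term is divisible by another's, tail-reduce, and make monic.
Reduced Gröbner basis: {q^2 - 14/9q + 5/9, p + 3/4q - 11/4}.
Label its elements g_1 = q^2 - 14/9q + 5/9, g_2 = p + 3/4q - 11/4.

Reduce h = 2q^3 + pq - 28/9q^2 - 8/9q modulo G:
  leading term q^3: subtract (2q)·g_1 from 2q^3 + pq - 28/9q^2 - 8/9q → pq - 2q
  leading term pq: subtract (q)·g_2 from pq - 2q → -3/4q^2 + 3/4q
  leading term q^2: subtract (-3/4)·g_1 from -3/4q^2 + 3/4q → -5/12q + 5/12
  leading term q: no divisor's leading term divides it; move -5/12q to the remainder.
  leading term 1: no divisor's leading term divides it; move 5/12 to the remainder.
  normal form = -5/12q + 5/12.
The normal form is nonzero, so h ∉ I. Since h minus its normal form lies in I, I + (h) = I + (r) where r = -5/12q + 5/12; decide whether this ideal is the whole ring.
Run Buchberger on G together with r (pairs among the g_i already reduce to 0 since G is a Gröbner basis):
g_1 = q^2 - 14/9q + 5/9, LT = q^2.
g_2 = p + 3/4q - 11/4, LT = p.
r = -5/12q + 5/12, LT = q.

The S-polynomials (S(g_1,g_2), S(g_1,r), S(g_2,r)) all reduce to 0 modulo the current basis, so we have a Gröbner basis.
Inter-reduce: drop elements whose leading term is divisible by another's, tail-reduce, and make monic.
Reduced Gröbner basis: {p - 2, q - 1}.
The reduced Gröbner basis of I + (h) is {p - 2, q - 1} ≠ {1}, a proper ideal, so the enlarged system stays consistent: h is independent of I, with normal form -5/12q + 5/12.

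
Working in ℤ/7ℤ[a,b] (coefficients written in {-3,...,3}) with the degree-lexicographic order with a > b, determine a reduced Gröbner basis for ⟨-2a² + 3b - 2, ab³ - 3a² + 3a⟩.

f_1 = -2a² + 3b - 2, LT = a².
f_2 = ab³ - 3a² + 3a, LT = ab³.

S(f_1,f_2): lcm = a²b³. S = 2b⁴ + 3a³ + b³ - 3a².
  leading term b⁴: no divisor's leading term divides it; move 2b⁴ to the remainder.
  leading term a³: subtract (2a)·f_1 from 3a³ + b³ - 3a² → b³ - 3a² + ab - 3a
  leading term b³: no divisor's leading term divides it; move b³ to the remainder.
  leading term a²: subtract (-2)·f_1 from -3a² + ab - 3a → ab - 3a - b + 3
  leading term ab: no divisor's leading term divides it; move ab to the remainder.
  leading term a: no divisor's leading term divides it; move -3a to the remainder.
  leading term b: no divisor's leading term divides it; move -b to the remainder.
  leading term 1: no divisor's leading term divides it; move 3 to the remainder.
  remainder 2b⁴ + b³ + ab - 3a - b + 3 ≠ 0; add g_3 = 2b⁴ + b³ + ab - 3a - b + 3 to the basis.

The other S-polynomials (S(f_1,g_3), S(f_2,g_3)) all reduce to 0 modulo the current basis, so we have a Gröbner basis.

G = {ab³ + 3a - b + 3, b⁴ - 3b³ - 3ab + 2a + 3b - 2, a² + 2b + 1}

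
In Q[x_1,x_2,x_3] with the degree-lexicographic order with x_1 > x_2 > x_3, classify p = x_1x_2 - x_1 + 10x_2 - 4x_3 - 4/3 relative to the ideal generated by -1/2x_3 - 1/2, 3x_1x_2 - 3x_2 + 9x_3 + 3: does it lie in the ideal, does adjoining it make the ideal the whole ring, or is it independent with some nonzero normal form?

First compute the reduced Gröbner basis of I by Buchberger's algorithm.
f_1 = -1/2x_3 - 1/2, LT = x_3.
f_2 = 3x_1x_2 - 3x_2 + 9x_3 + 3, LT = x_1x_2.

S(f_1,f_2): leading monomials are coprime, so the S-polynomial reduces to 0 (Buchberger's first criterion).
Every S-polynomial of the final basis reduces to 0, so we have a Gröbner basis.
Inter-reduce: drop elements whose leading term is divisible by another's, tail-reduce, and make monic.
Reduced Gröbner basis: {x_1x_2 - x_2 - 2, x_3 + 1}.
Label its elements g_1 = x_1x_2 - x_2 - 2, g_2 = x_3 + 1.

Reduce p = x_1x_2 - x_1 + 10x_2 - 4x_3 - 4/3 modulo G:
  leading term x_1x_2: subtract (1)·g_1 from x_1x_2 - x_1 + 10x_2 - 4x_3 - 4/3 → -x_1 + 11x_2 - 4x_3 + 2/3
  leading term x_1: no divisor's leading term divides it; move -x_1 to the remainder.
  leading term x_2: no divisor's leading term divides it; move 11x_2 to the remainder.
  leading term x_3: subtract (-4)·g_2 from -4x_3 + 2/3 → 14/3
  leading term 1: no divisor's leading term divides it; move 14/3 to the remainder.
  normal form = -x_1 + 11x_2 + 14/3.
The normal form is nonzero, so p ∉ I. Since p minus its normal form lies in I, I + (p) = I + (r) where r = -x_1 + 11x_2 + 14/3; decide whether this ideal is the whole ring.
Run Buchberger on G together with r (pairs among the g_i already reduce to 0 since G is a Gröbner basis):
g_1 = x_1x_2 - x_2 - 2, LT = x_1x_2.
g_2 = x_3 + 1, LT = x_3.
r = -x_1 + 11x_2 + 14/3, LT = x_1.

S(g_1,g_2): leading monomials are coprime, so the S-polynomial reduces to 0 (Buchberger's first criterion).
S(g_1,r): lcm = x_1x_2. S = 11x_2^2 + 11/3x_2 - 2.
  leading term x_2^2: no divisor's leading term divides it; move 11x_2^2 to the remainder.
  leading term x_2: no divisor's leading term divides it; move 11/3x_2 to the remainder.
  leading term 1: no divisor's leading term divides it; move -2 to the remainder.
  remainder 11x_2^2 + 11/3x_2 - 2 ≠ 0; add m_4 = 11x_2^2 + 11/3x_2 - 2 to the basis.

S(g_2,r): leading monomials are coprime, so the S-polynomial reduces to 0 (Buchberger's first criterion).
S(g_1,m_4): lcm = x_1x_2^2. S = -1/3x_1x_2 - x_2^2 + 2/11x_1 - 2x_2.
  leading term x_1x_2: subtract (-1/3)·g_1 from -1/3x_1x_2 - x_2^2 + 2/11x_1 - 2x_2 → -x_2^2 + 2/11x_1 - 7/3x_2 - 2/3
  leading term x_2^2: subtract (-1/11)·m_4 from -x_2^2 + 2/11x_1 - 7/3x_2 - 2/3 → 2/11x_1 - 2x_2 - 28/33
  leading term x_1: subtract (-2/11)·r from 2/11x_1 - 2x_2 - 28/33 → 0
  remainder 0.

S(g_2,m_4): leading monomials are coprime, so the S-polynomial reduces to 0 (Buchberger's first criterion).
S(r,m_4): leading monomials are coprime, so the S-polynomial reduces to 0 (Buchberger's first criterion).
Every S-polynomial of the final basis reduces to 0, so we have a Gröbner basis.
Inter-reduce: drop elements whose leading term is divisible by another's, tail-reduce, and make monic.
Reduced Gröbner basis: {x_2^2 + 1/3x_2 - 2/11, x_1 - 11x_2 - 14/3, x_3 + 1}.
The reduced Gröbner basis of I + (p) is {x_2^2 + 1/3x_2 - 2/11, x_1 - 11x_2 - 14/3, x_3 + 1} ≠ {1}, a proper ideal, so the enlarged system stays consistent: p is independent of I, with normal form -x_1 + 11x_2 + 14/3.

x_1x_2 - x_1 + 10x_2 - 4x_3 - 4/3 is independent of I; its normal form modulo I is -x_1 + 11x_2 + 14/3.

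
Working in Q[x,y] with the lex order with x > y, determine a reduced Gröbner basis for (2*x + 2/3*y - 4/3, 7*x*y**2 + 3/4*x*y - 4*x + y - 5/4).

f_1 = 2*x + 2/3*y - 4/3, LT = x.
f_2 = 7*x*y**2 + 3/4*x*y - 4*x + y - 5/4, LT = x*y**2.

S(f_1,f_2): lcm = x*y**2. S = -3/28*x*y + 4/7*x + 1/3*y**3 - 2/3*y**2 - 1/7*y + 5/28.
  reduce S modulo (f_1, f_2):
  remainder 1/3*y**3 - 53/84*y**2 - 17/42*y + 47/84 ≠ 0; add g_3 = 1/3*y**3 - 53/84*y**2 - 17/42*y + 47/84 to the basis.

The other S-polynomials (S(f_1,g_3), S(f_2,g_3)) all reduce to 0 modulo the current basis, so we have a Gröbner basis.
Inter-reduce: drop elements whose leading term is divisible by another's, tail-reduce, and make monic.

G = {x + 1/3*y - 2/3, y**3 - 53/28*y**2 - 17/14*y + 47/28}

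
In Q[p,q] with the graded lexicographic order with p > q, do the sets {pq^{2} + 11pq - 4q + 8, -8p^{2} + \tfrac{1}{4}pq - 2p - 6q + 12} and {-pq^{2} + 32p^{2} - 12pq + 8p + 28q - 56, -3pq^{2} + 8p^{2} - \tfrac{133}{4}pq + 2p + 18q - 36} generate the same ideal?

Yes, the ideals are equal.

Equality of ideals is decidable: compute both reduced Gröbner bases (unique for the ordering) and check whether they agree.
Buchberger on the first generating set:
f_1 = pq^{2} + 11pq - 4q + 8, LT = pq^{2}.
f_2 = -8p^{2} + \tfrac{1}{4}pq - 2p - 6q + 12, LT = p^{2}.

S(f_1,f_2): lcm = p^{2}q^{2}. S = \tfrac{1}{32}pq^{3} + 11p^{2}q - \tfrac{1}{4}pq^{2} - \tfrac{3}{4}q^{3} - 4pq + \tfrac{3}{2}q^{2} + 8p.
  leading term pq^{3}: subtract (\tfrac{1}{32}q)·f_1 from \tfrac{1}{32}pq^{3} + 11p^{2}q - \tfrac{1}{4}pq^{2} - \tfrac{3}{4}q^{3} - 4pq + \tfrac{3}{2}q^{2} + 8p → 11p^{2}q - \tfrac{19}{32}pq^{2} - \tfrac{3}{4}q^{3} - 4pq + \tfrac{13}{8}q^{2} + 8p - \tfrac{1}{4}q
  leading term p^{2}q: subtract (-\tfrac{11}{8}q)·f_2 from 11p^{2}q - \tfrac{19}{32}pq^{2} - \tfrac{3}{4}q^{3} - 4pq + \tfrac{13}{8}q^{2} + 8p - \tfrac{1}{4}q → -\tfrac{1}{4}pq^{2} - \tfrac{3}{4}q^{3} - \tfrac{27}{4}pq - \tfrac{53}{8}q^{2} + 8p + \tfrac{65}{4}q
  leading term pq^{2}: subtract (-\tfrac{1}{4})·f_1 from -\tfrac{1}{4}pq^{2} - \tfrac{3}{4}q^{3} - \tfrac{27}{4}pq - \tfrac{53}{8}q^{2} + 8p + \tfrac{65}{4}q → -\tfrac{3}{4}q^{3} - 4pq - \tfrac{53}{8}q^{2} + 8p + \tfrac{61}{4}q + 2
  leading term q^{3}: no divisor's leading term divides it; move -\tfrac{3}{4}q^{3} to the remainder.
  leading term pq: no divisor's leading term divides it; move -4pq to the remainder.
  leading term q^{2}: no divisor's leading term divides it; move -\tfrac{53}{8}q^{2} to the remainder.
  leading term p: no divisor's leading term divides it; move 8p to the remainder.
  leading term q: no divisor's leading term divides it; move \tfrac{61}{4}q to the remainder.
  leading term 1: no divisor's leading term divides it; move 2 to the remainder.
  remainder -\tfrac{3}{4}q^{3} - 4pq - \tfrac{53}{8}q^{2} + 8p + \tfrac{61}{4}q + 2 ≠ 0; add g_3 = -\tfrac{3}{4}q^{3} - 4pq - \tfrac{53}{8}q^{2} + 8p + \tfrac{61}{4}q + 2 to the basis.

The other S-polynomials (S(f_1,g_3), S(f_2,g_3)) all reduce to 0 modulo the current basis, so we have a Gröbner basis.
Inter-reduce: drop elements whose leading term is divisible by another's, tail-reduce, and make monic.
Reduced Gröbner basis: {pq^{2} + 11pq - 4q + 8, q^{3} + \tfrac{16}{3}pq + \tfrac{53}{6}q^{2} - \tfrac{32}{3}p - \tfrac{61}{3}q - \tfrac{8}{3}, p^{2} - \tfrac{1}{32}pq + \tfrac{1}{4}p + \tfrac{3}{4}q - \tfrac{3}{2}}.

Buchberger on the second generating set:
h_1 = -pq^{2} + 32p^{2} - 12pq + 8p + 28q - 56, LT = pq^{2}.
h_2 = -3pq^{2} + 8p^{2} - \tfrac{133}{4}pq + 2p + 18q - 36, LT = pq^{2}.

S(h_1,h_2): lcm = pq^{2}. S = -\tfrac{88}{3}p^{2} + \tfrac{11}{12}pq - \tfrac{22}{3}p - 22q + 44.
  leading term p^{2}: no divisor's leading term divides it; move -\tfrac{88}{3}p^{2} to the remainder.
  leading term pq: no divisor's leading term divides it; move \tfrac{11}{12}pq to the remainder.
  leading term p: no divisor's leading term divides it; move -\tfrac{22}{3}p to the remainder.
  leading term q: no divisor's leading term divides it; move -22q to the remainder.
  leading term 1: no divisor's leading term divides it; move 44 to the remainder.
  remainder -\tfrac{88}{3}p^{2} + \tfrac{11}{12}pq - \tfrac{22}{3}p - 22q + 44 ≠ 0; add k_3 = -\tfrac{88}{3}p^{2} + \tfrac{11}{12}pq - \tfrac{22}{3}p - 22q + 44 to the basis.

S(h_1,k_3): lcm = p^{2}q^{2}. S = \tfrac{1}{32}pq^{3} - 32p^{3} + 12p^{2}q - \tfrac{1}{4}pq^{2} - \tfrac{3}{4}q^{3} - 8p^{2} - 28pq + \tfrac{3}{2}q^{2} + 56p.
  leading term pq^{3}: subtract (-\tfrac{1}{32}q)·h_1 from \tfrac{1}{32}pq^{3} - 32p^{3} + 12p^{2}q - \tfrac{1}{4}pq^{2} - \tfrac{3}{4}q^{3} - 8p^{2} - 28pq + \tfrac{3}{2}q^{2} + 56p → -32p^{3} + 13p^{2}q - \tfrac{5}{8}pq^{2} - \tfrac{3}{4}q^{3} - 8p^{2} - \tfrac{111}{4}pq + \tfrac{19}{8}q^{2} + 56p - \tfrac{7}{4}q
  leading term p^{3}: subtract (\tfrac{12}{11}p)·k_3 from -32p^{3} + 13p^{2}q - \tfrac{5}{8}pq^{2} - \tfrac{3}{4}q^{3} - 8p^{2} - \tfrac{111}{4}pq + \tfrac{19}{8}q^{2} + 56p - \tfrac{7}{4}q → 12p^{2}q - \tfrac{5}{8}pq^{2} - \tfrac{3}{4}q^{3} - \tfrac{15}{4}pq + \tfrac{19}{8}q^{2} + 8p - \tfrac{7}{4}q
  leading term p^{2}q: subtract (-\tfrac{9}{22}q)·k_3 from 12p^{2}q - \tfrac{5}{8}pq^{2} - \tfrac{3}{4}q^{3} - \tfrac{15}{4}pq + \tfrac{19}{8}q^{2} + 8p - \tfrac{7}{4}q → -\tfrac{1}{4}pq^{2} - \tfrac{3}{4}q^{3} - \tfrac{27}{4}pq - \tfrac{53}{8}q^{2} + 8p + \tfrac{65}{4}q
  leading term pq^{2}: subtract (\tfrac{1}{4})·h_1 from -\tfrac{1}{4}pq^{2} - \tfrac{3}{4}q^{3} - \tfrac{27}{4}pq - \tfrac{53}{8}q^{2} + 8p + \tfrac{65}{4}q → -\tfrac{3}{4}q^{3} - 8p^{2} - \tfrac{15}{4}pq - \tfrac{53}{8}q^{2} + 6p + \tfrac{37}{4}q + 14
  leading term q^{3}: no divisor's leading term divides it; move -\tfrac{3}{4}q^{3} to the remainder.
  leading term p^{2}: subtract (\tfrac{3}{11})·k_3 from -8p^{2} - \tfrac{15}{4}pq - \tfrac{53}{8}q^{2} + 6p + \tfrac{37}{4}q + 14 → -4pq - \tfrac{53}{8}q^{2} + 8p + \tfrac{61}{4}q + 2
  leading term pq: no divisor's leading term divides it; move -4pq to the remainder.
  leading term q^{2}: no divisor's leading term divides it; move -\tfrac{53}{8}q^{2} to the remainder.
  leading term p: no divisor's leading term divides it; move 8p to the remainder.
  leading term q: no divisor's leading term divides it; move \tfrac{61}{4}q to the remainder.
  leading term 1: no divisor's leading term divides it; move 2 to the remainder.
  remainder -\tfrac{3}{4}q^{3} - 4pq - \tfrac{53}{8}q^{2} + 8p + \tfrac{61}{4}q + 2 ≠ 0; add k_4 = -\tfrac{3}{4}q^{3} - 4pq - \tfrac{53}{8}q^{2} + 8p + \tfrac{61}{4}q + 2 to the basis.

The other S-polynomials (S(h_2,k_3), S(h_1,k_4), S(h_2,k_4), S(k_3,k_4)) all reduce to 0 modulo the current basis, so we have a Gröbner basis.
Inter-reduce: drop elements whose leading term is divisible by another's, tail-reduce, and make monic.
Reduced Gröbner basis: {pq^{2} + 11pq - 4q + 8, q^{3} + \tfrac{16}{3}pq + \tfrac{53}{6}q^{2} - \tfrac{32}{3}p - \tfrac{61}{3}q - \tfrac{8}{3}, p^{2} - \tfrac{1}{32}pq + \tfrac{1}{4}p + \tfrac{3}{4}q - \tfrac{3}{2}}.

The two bases agree; hence the ideals are identical.
The same test decides containment: I ⊆ J iff every generator of I reduces to 0 modulo a Gröbner basis of J.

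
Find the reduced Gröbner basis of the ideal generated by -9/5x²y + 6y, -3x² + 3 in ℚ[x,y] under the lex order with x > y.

G = {x² - 1, y}

f_1 = -9/5x²y + 6y, LT = x²y.
f_2 = -3x² + 3, LT = x².

S(f_1,f_2): lcm = x²y. S = -7/3y.
  leading term y: no divisor's leading term divides it; move -7/3y to the remainder.
  remainder -7/3y ≠ 0; add g_3 = -7/3y to the basis.

The other S-polynomials (S(f_1,g_3), S(f_2,g_3)) all reduce to 0 modulo the current basis, so we have a Gröbner basis.
Inter-reduce: drop elements whose leading term is divisible by another's, tail-reduce, and make monic.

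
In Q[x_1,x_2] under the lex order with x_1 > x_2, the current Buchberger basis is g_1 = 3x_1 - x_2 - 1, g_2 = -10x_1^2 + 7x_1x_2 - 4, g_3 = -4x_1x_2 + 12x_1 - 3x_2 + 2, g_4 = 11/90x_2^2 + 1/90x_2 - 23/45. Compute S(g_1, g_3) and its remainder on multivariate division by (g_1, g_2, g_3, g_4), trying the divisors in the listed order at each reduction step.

lcm(LM(g_1), LM(g_3)) = x_1x_2.
S = (lcm/LT(g_1))·g_1 − (lcm/LT(g_3))·g_3 = 3x_1 - 1/3x_2^2 - 13/12x_2 + 1/2.
Reduce S modulo (g_1, g_2, g_3, g_4) in that order:
  leading term x_1: subtract (1)·g_1 from 3x_1 - 1/3x_2^2 - 13/12x_2 + 1/2 → -1/3x_2^2 - 1/12x_2 + 3/2
  leading term x_2^2: subtract (-30/11)·g_4 from -1/3x_2^2 - 1/12x_2 + 3/2 → -7/132x_2 + 7/66
  leading term x_2: no divisor's leading term divides it; move -7/132x_2 to the remainder.
  leading term 1: no divisor's leading term divides it; move 7/66 to the remainder.
The remainder -7/132x_2 + 7/66 is nonzero, so it would be added as the next basis element.

S(g_1, g_3) = 3x_1 - 1/3x_2^2 - 13/12x_2 + 1/2; remainder on division = -7/132x_2 + 7/66.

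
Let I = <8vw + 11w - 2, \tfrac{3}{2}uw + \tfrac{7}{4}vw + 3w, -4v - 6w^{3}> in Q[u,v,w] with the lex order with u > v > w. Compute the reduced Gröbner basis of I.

G = {u - \tfrac{7}{4}w^{3} + 2, v + \tfrac{3}{2}w^{3}, w^{4} - \tfrac{11}{12}w + \tfrac{1}{6}}

f_1 = 8vw + 11w - 2, LT = vw.
f_2 = \tfrac{3}{2}uw + \tfrac{7}{4}vw + 3w, LT = uw.
f_3 = -4v - 6w^{3}, LT = v.

S(f_1,f_2): lcm = uvw. S = \tfrac{11}{8}uw - \tfrac{1}{4}u - \tfrac{7}{6}v^{2}w - 2vw.
  leading term uw: subtract (\tfrac{11}{12})·f_2 from \tfrac{11}{8}uw - \tfrac{1}{4}u - \tfrac{7}{6}v^{2}w - 2vw → -\tfrac{1}{4}u - \tfrac{7}{6}v^{2}w - \tfrac{173}{48}vw - \tfrac{11}{4}w
  leading term u: no divisor's leading term divides it; move -\tfrac{1}{4}u to the remainder.
  leading term v^{2}w: subtract (-\tfrac{7}{48}v)·f_1 from -\tfrac{7}{6}v^{2}w - \tfrac{173}{48}vw - \tfrac{11}{4}w → -2vw - \tfrac{7}{24}v - \tfrac{11}{4}w
  leading term vw: subtract (-\tfrac{1}{4})·f_1 from -2vw - \tfrac{7}{24}v - \tfrac{11}{4}w → -\tfrac{7}{24}v - \tfrac{1}{2}
  leading term v: subtract (\tfrac{7}{96})·f_3 from -\tfrac{7}{24}v - \tfrac{1}{2} → \tfrac{7}{16}w^{3} - \tfrac{1}{2}
  leading term w^{3}: no divisor's leading term divides it; move \tfrac{7}{16}w^{3} to the remainder.
  leading term 1: no divisor's leading term divides it; move -\tfrac{1}{2} to the remainder.
  remainder -\tfrac{1}{4}u + \tfrac{7}{16}w^{3} - \tfrac{1}{2} ≠ 0; add g_4 = -\tfrac{1}{4}u + \tfrac{7}{16}w^{3} - \tfrac{1}{2} to the basis.

S(f_1,f_3): lcm = vw. S = -\tfrac{3}{2}w^{4} + \tfrac{11}{8}w - \tfrac{1}{4}.
  leading term w^{4}: no divisor's leading term divides it; move -\tfrac{3}{2}w^{4} to the remainder.
  leading term w: no divisor's leading term divides it; move \tfrac{11}{8}w to the remainder.
  leading term 1: no divisor's leading term divides it; move -\tfrac{1}{4} to the remainder.
  remainder -\tfrac{3}{2}w^{4} + \tfrac{11}{8}w - \tfrac{1}{4} ≠ 0; add g_5 = -\tfrac{3}{2}w^{4} + \tfrac{11}{8}w - \tfrac{1}{4} to the basis.

S(f_2,f_3): leading monomials are coprime, so the S-polynomial reduces to 0 (Buchberger's first criterion).
S(f_1,g_4): leading monomials are coprime, so the S-polynomial reduces to 0 (Buchberger's first criterion).
S(f_2,g_4): lcm = uw. S = \tfrac{7}{6}vw + \tfrac{7}{4}w^{4}.
  leading term vw: subtract (\tfrac{7}{48})·f_1 from \tfrac{7}{6}vw + \tfrac{7}{4}w^{4} → \tfrac{7}{4}w^{4} - \tfrac{77}{48}w + \tfrac{7}{24}
  leading term w^{4}: subtract (-\tfrac{7}{6})·g_5 from \tfrac{7}{4}w^{4} - \tfrac{77}{48}w + \tfrac{7}{24} → 0
  remainder 0.

S(f_3,g_4): leading monomials are coprime, so the S-polynomial reduces to 0 (Buchberger's first criterion).
S(f_1,g_5): lcm = vw^{4}. S = \tfrac{11}{12}vw - \tfrac{1}{6}v + \tfrac{11}{8}w^{4} - \tfrac{1}{4}w^{3}.
  leading term vw: subtract (\tfrac{11}{96})·f_1 from \tfrac{11}{12}vw - \tfrac{1}{6}v + \tfrac{11}{8}w^{4} - \tfrac{1}{4}w^{3} → -\tfrac{1}{6}v + \tfrac{11}{8}w^{4} - \tfrac{1}{4}w^{3} - \tfrac{121}{96}w + \tfrac{11}{48}
  leading term v: subtract (\tfrac{1}{24})·f_3 from -\tfrac{1}{6}v + \tfrac{11}{8}w^{4} - \tfrac{1}{4}w^{3} - \tfrac{121}{96}w + \tfrac{11}{48} → \tfrac{11}{8}w^{4} - \tfrac{121}{96}w + \tfrac{11}{48}
  leading term w^{4}: subtract (-\tfrac{11}{12})·g_5 from \tfrac{11}{8}w^{4} - \tfrac{121}{96}w + \tfrac{11}{48} → 0
  remainder 0.

S(f_2,g_5): lcm = uw^{4}. S = \tfrac{11}{12}uw - \tfrac{1}{6}u + \tfrac{7}{6}vw^{4} + 2w^{4}.
  leading term uw: subtract (\tfrac{11}{18})·f_2 from \tfrac{11}{12}uw - \tfrac{1}{6}u + \tfrac{7}{6}vw^{4} + 2w^{4} → -\tfrac{1}{6}u + \tfrac{7}{6}vw^{4} - \tfrac{77}{72}vw + 2w^{4} - \tfrac{11}{6}w
  leading term u: subtract (\tfrac{2}{3})·g_4 from -\tfrac{1}{6}u + \tfrac{7}{6}vw^{4} - \tfrac{77}{72}vw + 2w^{4} - \tfrac{11}{6}w → \tfrac{7}{6}vw^{4} - \tfrac{77}{72}vw + 2w^{4} - \tfrac{7}{24}w^{3} - \tfrac{11}{6}w + \tfrac{1}{3}
  leading term vw^{4}: subtract (\tfrac{7}{48}w^{3})·f_1 from \tfrac{7}{6}vw^{4} - \tfrac{77}{72}vw + 2w^{4} - \tfrac{7}{24}w^{3} - \tfrac{11}{6}w + \tfrac{1}{3} → -\tfrac{77}{72}vw + \tfrac{19}{48}w^{4} - \tfrac{11}{6}w + \tfrac{1}{3}
  leading term vw: subtract (-\tfrac{77}{576})·f_1 from -\tfrac{77}{72}vw + \tfrac{19}{48}w^{4} - \tfrac{11}{6}w + \tfrac{1}{3} → \tfrac{19}{48}w^{4} - \tfrac{209}{576}w + \tfrac{19}{288}
  leading term w^{4}: subtract (-\tfrac{19}{72})·g_5 from \tfrac{19}{48}w^{4} - \tfrac{209}{576}w + \tfrac{19}{288} → 0
  remainder 0.

S(f_3,g_5): leading monomials are coprime, so the S-polynomial reduces to 0 (Buchberger's first criterion).
S(g_4,g_5): leading monomials are coprime, so the S-polynomial reduces to 0 (Buchberger's first criterion).
Every S-polynomial of the final basis reduces to 0, so we have a Gröbner basis.
Inter-reduce: drop elements whose leading term is divisible by another's, tail-reduce, and make monic.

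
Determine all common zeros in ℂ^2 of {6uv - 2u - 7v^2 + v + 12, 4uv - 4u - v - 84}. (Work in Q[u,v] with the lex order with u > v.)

{(-4, -4), (-15*sqrt(457)/16 - 231/16, 75/28 - 3*sqrt(457)/28), (-231/16 + 15*sqrt(457)/16, 3*sqrt(457)/28 + 75/28)}

Compute a lex Gröbner basis by Buchberger's algorithm.
f_1 = 6uv - 2u - 7v^2 + v + 12, LT = uv.
f_2 = 4uv - 4u - v - 84, LT = uv.

S(f_1,f_2): lcm = uv. S = 2/3u - 7/6v^2 + 5/12v + 23.
  reduce S modulo (f_1, f_2):
  remainder 2/3u - 7/6v^2 + 5/12v + 23 ≠ 0; add h_3 = 2/3u - 7/6v^2 + 5/12v + 23 to the basis.

S(f_1,h_3): lcm = uv. S = -1/3u + 7/4v^3 - 43/24v^2 - 103/3v + 2.
  reduce S modulo (f_1, f_2, h_3):
  remainder 7/4v^3 - 19/8v^2 - 273/8v + 27/2 ≠ 0; add h_4 = 7/4v^3 - 19/8v^2 - 273/8v + 27/2 to the basis.

The other S-polynomials (S(f_2,h_3), S(f_1,h_4), S(f_2,h_4), S(h_3,h_4)) all reduce to 0 modulo the current basis, so we have a Gröbner basis.
Inter-reduce: drop elements whose leading term is divisible by another's, tail-reduce, and make monic.
Reduced Gröbner basis: {u - 7/4v^2 + 5/8v + 69/2, v^3 - 19/14v^2 - 39/2v + 54/7}.

A lex Gröbner basis eliminates variables successively. Here v^3 - 19/14v^2 - 39/2v + 54/7 depends only on v, with roots {-4, 75/28 - 3*sqrt(457)/28, 3*sqrt(457)/28 + 75/28}; lifting each root through the earlier basis elements recovers the full solutions.
  v = -4: the earlier basis element becomes u + 4 = 0, giving u = -4 — point (-4, -4).
  v = 75/28 - 3*sqrt(457)/28: the earlier basis element becomes u + 231/16 + 15*sqrt(457)/16 = 0, giving u = -15*sqrt(457)/16 - 231/16 — point (-15*sqrt(457)/16 - 231/16, 75/28 - 3*sqrt(457)/28).
  v = 3*sqrt(457)/28 + 75/28: the earlier basis element becomes u - 15*sqrt(457)/16 + 231/16 = 0, giving u = -231/16 + 15*sqrt(457)/16 — point (-231/16 + 15*sqrt(457)/16, 3*sqrt(457)/28 + 75/28).
A lex Gröbner basis triangularizes the system, enabling back-substitution.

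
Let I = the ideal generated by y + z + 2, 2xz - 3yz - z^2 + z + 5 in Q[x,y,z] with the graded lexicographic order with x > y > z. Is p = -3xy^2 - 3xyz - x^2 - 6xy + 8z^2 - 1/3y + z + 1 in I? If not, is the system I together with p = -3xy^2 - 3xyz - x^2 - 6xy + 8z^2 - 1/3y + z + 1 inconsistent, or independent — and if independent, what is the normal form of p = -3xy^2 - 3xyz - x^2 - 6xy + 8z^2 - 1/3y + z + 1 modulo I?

First compute the reduced Gröbner basis of I by Buchberger's algorithm.
f_1 = y + z + 2, LT = y.
f_2 = 2xz - 3yz - z^2 + z + 5, LT = xz.

The S-polynomials (S(f_1,f_2)) all reduce to 0 modulo the current basis, so we have a Gröbner basis.
Inter-reduce: drop elements whose leading term is divisible by another's, tail-reduce, and make monic.
Reduced Gröbner basis: {xz + z^2 + 7/2z + 5/2, y + z + 2}.
Label its elements g_1 = xz + z^2 + 7/2z + 5/2, g_2 = y + z + 2.

Reduce p = -3xy^2 - 3xyz - x^2 - 6xy + 8z^2 - 1/3y + z + 1 modulo G:
  leading term xy^2: subtract (-3xy)·g_2 from -3xy^2 - 3xyz - x^2 - 6xy + 8z^2 - 1/3y + z + 1 → -x^2 + 8z^2 - 1/3y + z + 1
  leading term x^2: no divisor's leading term divides it; move -x^2 to the remainder.
  leading term z^2: no divisor's leading term divides it; move 8z^2 to the remainder.
  leading term y: subtract (-1/3)·g_2 from -1/3y + z + 1 → 4/3z + 5/3
  leading term z: no divisor's leading term divides it; move 4/3z to the remainder.
  leading term 1: no divisor's leading term divides it; move 5/3 to the remainder.
  normal form = -x^2 + 8z^2 + 4/3z + 5/3.
The normal form is nonzero, so p ∉ I. Since p minus its normal form lies in I, I + (p) = I + (r) where r = -x^2 + 8z^2 + 4/3z + 5/3; decide whether this ideal is the whole ring.
Run Buchberger on G together with r (pairs among the g_i already reduce to 0 since G is a Gröbner basis):
g_1 = xz + z^2 + 7/2z + 5/2, LT = xz.
g_2 = y + z + 2, LT = y.
r = -x^2 + 8z^2 + 4/3z + 5/3, LT = x^2.

S(g_1,r): lcm = x^2z. S = xz^2 + 8z^3 + 7/2xz + 4/3z^2 + 5/2x + 5/3z.
  reduce S modulo (g_1, g_2, r):
  remainder 7z^3 - 17/3z^2 + 5/2x - 157/12z - 35/4 ≠ 0; add m_4 = 7z^3 - 17/3z^2 + 5/2x - 157/12z - 35/4 to the basis.

The other S-polynomials (S(g_1,g_2), S(g_2,r), S(g_1,m_4), S(g_2,m_4), S(r,m_4)) all reduce to 0 modulo the current basis, so we have a Gröbner basis.
Inter-reduce: drop elements whose leading term is divisible by another's, tail-reduce, and make monic.
Reduced Gröbner basis: {z^3 - 17/21z^2 + 5/14x - 157/84z - 5/4, x^2 - 8z^2 - 4/3z - 5/3, xz + z^2 + 7/2z + 5/2, y + z + 2}.
The reduced Gröbner basis of I + (p) is {z^3 - 17/21z^2 + 5/14x - 157/84z - 5/4, x^2 - 8z^2 - 4/3z - 5/3, xz + z^2 + 7/2z + 5/2, y + z + 2} ≠ {1}, a proper ideal, so the enlarged system stays consistent: p is independent of I, with normal form -x^2 + 8z^2 + 4/3z + 5/3.

-3xy^2 - 3xyz - x^2 - 6xy + 8z^2 - 1/3y + z + 1 is independent of I; its normal form modulo I is -x^2 + 8z^2 + 4/3z + 5/3.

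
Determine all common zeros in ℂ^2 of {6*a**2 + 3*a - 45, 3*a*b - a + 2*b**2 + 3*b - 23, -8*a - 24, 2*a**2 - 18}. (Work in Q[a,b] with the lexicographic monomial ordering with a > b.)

{(-3, -2), (-3, 5)}

Compute a lex Gröbner basis by Buchberger's algorithm.
f_1 = 6*a**2 + 3*a - 45, LT = a**2.
f_2 = 3*a*b - a + 2*b**2 + 3*b - 23, LT = a*b.
f_3 = -8*a - 24, LT = a.
f_4 = 2*a**2 - 18, LT = a**2.

S(f_1,f_2): lcm = a**2*b. S = 1/3*a**2 - 2/3*a*b**2 - 1/2*a*b + 23/3*a - 15/2*b.
  leading term a**2: subtract (1/18)·f_1 from 1/3*a**2 - 2/3*a*b**2 - 1/2*a*b + 23/3*a - 15/2*b → -2/3*a*b**2 - 1/2*a*b + 15/2*a - 15/2*b + 5/2
  leading term a*b**2: subtract (-2/9*b)·f_2 from -2/3*a*b**2 - 1/2*a*b + 15/2*a - 15/2*b + 5/2 → -13/18*a*b + 15/2*a + 4/9*b**3 + 2/3*b**2 - 227/18*b + 5/2
  leading term a*b: subtract (-13/54)·f_2 from -13/18*a*b + 15/2*a + 4/9*b**3 + 2/3*b**2 - 227/18*b + 5/2 → 196/27*a + 4/9*b**3 + 31/27*b**2 - 107/9*b - 82/27
  leading term a: subtract (-49/54)·f_3 from 196/27*a + 4/9*b**3 + 31/27*b**2 - 107/9*b - 82/27 → 4/9*b**3 + 31/27*b**2 - 107/9*b - 670/27
  leading term b**3: no divisor's leading term divides it; move 4/9*b**3 to the remainder.
  leading term b**2: no divisor's leading term divides it; move 31/27*b**2 to the remainder.
  leading term b: no divisor's leading term divides it; move -107/9*b to the remainder.
  leading term 1: no divisor's leading term divides it; move -670/27 to the remainder.
  remainder 4/9*b**3 + 31/27*b**2 - 107/9*b - 670/27 ≠ 0; add h_5 = 4/9*b**3 + 31/27*b**2 - 107/9*b - 670/27 to the basis.

S(f_2,f_3): lcm = a*b. S = -1/3*a + 2/3*b**2 - 2*b - 23/3.
  leading term a: subtract (1/24)·f_3 from -1/3*a + 2/3*b**2 - 2*b - 23/3 → 2/3*b**2 - 2*b - 20/3
  leading term b**2: no divisor's leading term divides it; move 2/3*b**2 to the remainder.
  leading term b: no divisor's leading term divides it; move -2*b to the remainder.
  leading term 1: no divisor's leading term divides it; move -20/3 to the remainder.
  remainder 2/3*b**2 - 2*b - 20/3 ≠ 0; add h_6 = 2/3*b**2 - 2*b - 20/3 to the basis.

The other S-polynomials (S(f_1,f_3), S(f_1,f_4), S(f_2,f_4), S(f_3,f_4), S(f_1,h_5), S(f_2,h_5), S(f_3,h_5), S(f_4,h_5), S(f_1,h_6), S(f_2,h_6), S(f_3,h_6), S(f_4,h_6), S(h_5,h_6)) all reduce to 0 modulo the current basis, so we have a Gröbner basis.
Inter-reduce: drop elements whose leading term is divisible by another's, tail-reduce, and make monic.
Reduced Gröbner basis: {a + 3, b**2 - 3*b - 10}.

From the last basis element, b**2 - 3*b - 10 = 0, so b takes values in {-2, 5}. Each choice, substituted upward through the basis, yields the corresponding point(s) of the solution set.
  b = -2: the earlier basis element becomes a + 3 = 0, giving a = -3 — point (-3, -2).
  b = 5: the earlier basis element becomes a + 3 = 0, giving a = -3 — point (-3, 5).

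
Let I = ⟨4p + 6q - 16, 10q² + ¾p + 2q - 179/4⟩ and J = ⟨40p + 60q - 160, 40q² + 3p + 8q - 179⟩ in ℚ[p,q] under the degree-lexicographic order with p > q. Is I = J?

Two ideals are equal iff their reduced Gröbner bases coincide (the reduced basis is unique for a fixed ordering).
Buchberger on the first generating set:
f_1 = 4p + 6q - 16, LT = p.
f_2 = 10q² + ¾p + 2q - 179/4, LT = q².

The S-polynomials (S(f_1,f_2)) all reduce to 0 modulo the current basis, so we have a Gröbner basis.
Inter-reduce: drop elements whose leading term is divisible by another's, tail-reduce, and make monic.
Reduced Gröbner basis: {q² + 7/80q - 167/40, p + 3/2q - 4}.

Buchberger on the second generating set:
h_1 = 40p + 60q - 160, LT = p.
h_2 = 40q² + 3p + 8q - 179, LT = q².

The S-polynomials (S(h_1,h_2)) all reduce to 0 modulo the current basis, so we have a Gröbner basis.
Inter-reduce: drop elements whose leading term is divisible by another's, tail-reduce, and make monic.
Reduced Gröbner basis: {q² + 7/80q - 167/40, p + 3/2q - 4}.

Same reduced basis, so the two generating sets span the same ideal.

Yes, the ideals are equal.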